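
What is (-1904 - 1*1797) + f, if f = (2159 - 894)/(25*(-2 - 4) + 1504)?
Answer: -5009889/1354 ≈ -3700.1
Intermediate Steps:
f = 1265/1354 (f = 1265/(25*(-6) + 1504) = 1265/(-150 + 1504) = 1265/1354 ≈ 0.93427)
(-1904 - 1*1797) + f = (-1904 - 1*1797) + 1265/1354 = (-1904 - 1797) + 1265/1354 = -3701 + 1265/1354 = -5009889/1354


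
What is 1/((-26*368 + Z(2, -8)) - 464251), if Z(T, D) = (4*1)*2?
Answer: -1/473811 ≈ -2.1105e-6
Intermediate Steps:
Z(T, D) = 8 (Z(T, D) = 4*2 = 8)
1/((-26*368 + Z(2, -8)) - 464251) = 1/((-26*368 + 8) - 464251) = 1/((-9568 + 8) - 464251) = 1/(-9560 - 464251) = 1/(-473811) = -1/473811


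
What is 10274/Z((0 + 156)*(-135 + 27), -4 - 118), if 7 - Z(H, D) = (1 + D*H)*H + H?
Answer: 10274/34630356391 ≈ 2.9668e-7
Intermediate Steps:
Z(H, D) = 7 - H - H*(1 + D*H) (Z(H, D) = 7 - ((1 + D*H)*H + H) = 7 - (H*(1 + D*H) + H) = 7 - (H + H*(1 + D*H)) = 7 + (-H - H*(1 + D*H)) = 7 - H - H*(1 + D*H))
10274/Z((0 + 156)*(-135 + 27), -4 - 118) = 10274/(7 - 2*(0 + 156)*(-135 + 27) - (-4 - 118)*((0 + 156)*(-135 + 27))²) = 10274/(7 - 312*(-108) - 1*(-122)*(156*(-108))²) = 10274/(7 - 2*(-16848) - 1*(-122)*(-16848)²) = 10274/(7 + 33696 - 1*(-122)*283855104) = 10274/(7 + 33696 + 34630322688) = 10274/34630356391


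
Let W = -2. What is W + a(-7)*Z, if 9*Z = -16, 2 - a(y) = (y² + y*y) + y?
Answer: 1406/9 ≈ 156.22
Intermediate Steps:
a(y) = 2 - y - 2*y² (a(y) = 2 - ((y² + y*y) + y) = 2 - ((y² + y²) + y) = 2 - (2*y² + y) = 2 - (y + 2*y²) = 2 + (-y - 2*y²) = 2 - y - 2*y²)
Z = -16/9 (Z = (⅑)*(-16) = -16/9 ≈ -1.7778)
W + a(-7)*Z = -2 + (2 - 1*(-7) - 2*(-7)²)*(-16/9) = -2 + (2 + 7 - 2*49)*(-16/9) = -2 + (2 + 7 - 98)*(-16/9) = -2 - 89*(-16/9) = -2 + 1424/9 = 1406/9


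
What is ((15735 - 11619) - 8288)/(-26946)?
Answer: 2086/13473 ≈ 0.15483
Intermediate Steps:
((15735 - 11619) - 8288)/(-26946) = (4116 - 8288)*(-1/26946) = -4172*(-1/26946) = 2086/13473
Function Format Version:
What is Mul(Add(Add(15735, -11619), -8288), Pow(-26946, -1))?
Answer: Rational(2086, 13473) ≈ 0.15483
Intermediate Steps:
Mul(Add(Add(15735, -11619), -8288), Pow(-26946, -1)) = Mul(Add(4116, -8288), Rational(-1, 26946)) = Mul(-4172, Rational(-1, 26946)) = Rational(2086, 13473)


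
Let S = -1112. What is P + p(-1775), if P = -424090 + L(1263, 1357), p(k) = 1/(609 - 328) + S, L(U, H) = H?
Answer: -119100444/281 ≈ -4.2385e+5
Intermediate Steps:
p(k) = -312471/281 (p(k) = 1/(609 - 328) - 1112 = 1/281 - 1112 = -312471/281)
P = -422733 (P = -424090 + 1357 = -422733)
P + p(-1775) = -422733 - 312471/281 = -119100444/281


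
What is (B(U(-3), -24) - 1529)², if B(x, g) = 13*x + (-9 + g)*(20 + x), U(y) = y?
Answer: 4532641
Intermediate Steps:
(B(U(-3), -24) - 1529)² = ((-180 + 4*(-3) + 20*(-24) - 24*(-3)) - 1529)² = ((-180 - 12 - 480 + 72) - 1529)² = (-600 - 1529)² = (-2129)² = 4532641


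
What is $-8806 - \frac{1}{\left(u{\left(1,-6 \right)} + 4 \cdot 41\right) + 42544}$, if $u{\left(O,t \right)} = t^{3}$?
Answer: $- \frac{374184553}{42492} \approx -8806.0$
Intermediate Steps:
$-8806 - \frac{1}{\left(u{\left(1,-6 \right)} + 4 \cdot 41\right) + 42544} = -8806 - \frac{1}{\left(\left(-6\right)^{3} + 4 \cdot 41\right) + 42544} = -8806 - \frac{1}{\left(-216 + 164\right) + 42544} = -8806 - \frac{1}{-52 + 42544} = -8806 - \frac{1}{42492} = - \frac{374184553}{42492}$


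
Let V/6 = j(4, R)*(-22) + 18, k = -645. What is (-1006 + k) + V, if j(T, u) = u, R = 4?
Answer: -2071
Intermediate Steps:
V = -420 (V = 6*(4*(-22) + 18) = 6*(-88 + 18) = 6*(-70) = -420)
(-1006 + k) + V = (-1006 - 645) - 420 = -1651 - 420 = -2071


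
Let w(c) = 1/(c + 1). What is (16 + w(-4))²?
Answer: 2209/9 ≈ 245.44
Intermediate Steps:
w(c) = 1/(1 + c)
(16 + w(-4))² = (16 + 1/(1 - 4))² = (16 + 1/(-3))² = (16 - ⅓)² = (47/3)² = 2209/9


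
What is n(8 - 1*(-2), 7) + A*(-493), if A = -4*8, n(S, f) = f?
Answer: 15783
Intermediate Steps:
A = -32
n(8 - 1*(-2), 7) + A*(-493) = 7 - 32*(-493) = 7 + 15776 = 15783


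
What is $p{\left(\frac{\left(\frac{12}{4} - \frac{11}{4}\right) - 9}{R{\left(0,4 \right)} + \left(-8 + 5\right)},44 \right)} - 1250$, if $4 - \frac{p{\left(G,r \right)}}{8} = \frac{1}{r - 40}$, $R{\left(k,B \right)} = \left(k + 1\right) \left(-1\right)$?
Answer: $-1220$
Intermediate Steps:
$R{\left(k,B \right)} = -1 - k$ ($R{\left(k,B \right)} = \left(1 + k\right) \left(-1\right) = -1 - k$)
$p{\left(G,r \right)} = 32 - \frac{8}{-40 + r}$ ($p{\left(G,r \right)} = 32 - \frac{8}{r - 40} = 32 - \frac{8}{-40 + r}$)
$p{\left(\frac{\left(\frac{12}{4} - \frac{11}{4}\right) - 9}{R{\left(0,4 \right)} + \left(-8 + 5\right)},44 \right)} - 1250 = \frac{8 \left(-161 + 4 \cdot 44\right)}{-40 + 44} - 1250 = \frac{8 \left(-161 + 176\right)}{4} - 1250 = 8 \cdot \frac{1}{4} \cdot 15 - 1250 = 30 - 1250 = -1220$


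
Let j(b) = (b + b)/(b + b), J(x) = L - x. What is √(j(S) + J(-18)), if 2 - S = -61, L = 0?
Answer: √19 ≈ 4.3589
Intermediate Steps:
S = 63 (S = 2 - 1*(-61) = 2 + 61 = 63)
J(x) = -x (J(x) = 0 - x = -x)
j(b) = 1 (j(b) = (2*b)/((2*b)) = (2*b)*(1/(2*b)) = 1)
√(j(S) + J(-18)) = √(1 - 1*(-18)) = √(1 + 18) = √19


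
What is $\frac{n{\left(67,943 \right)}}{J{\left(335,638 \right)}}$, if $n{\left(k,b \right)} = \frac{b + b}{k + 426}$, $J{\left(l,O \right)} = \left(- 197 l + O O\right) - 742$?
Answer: $\frac{1886}{167771351} \approx 1.1241 \cdot 10^{-5}$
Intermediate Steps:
$J{\left(l,O \right)} = -742 + O^{2} - 197 l$ ($J{\left(l,O \right)} = \left(- 197 l + O^{2}\right) - 742 = \left(O^{2} - 197 l\right) - 742 = -742 + O^{2} - 197 l$)
$n{\left(k,b \right)} = \frac{2 b}{426 + k}$
$\frac{n{\left(67,943 \right)}}{J{\left(335,638 \right)}} = \frac{2 \cdot 943 \frac{1}{426 + 67}}{-742 + 638^{2} - 65995} = \frac{2 \cdot 943 \cdot \frac{1}{493}}{-742 + 407044 - 65995} = \frac{2 \cdot 943 \cdot \frac{1}{493}}{340307} = \frac{1886}{493} \cdot \frac{1}{340307} = \frac{1886}{167771351}$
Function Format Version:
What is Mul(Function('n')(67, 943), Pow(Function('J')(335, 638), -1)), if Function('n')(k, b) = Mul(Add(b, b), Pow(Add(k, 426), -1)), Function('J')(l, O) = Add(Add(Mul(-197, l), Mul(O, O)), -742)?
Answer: Rational(1886, 167771351) ≈ 1.1241e-5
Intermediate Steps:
Function('J')(l, O) = Add(-742, Pow(O, 2), Mul(-197, l)) (Function('J')(l, O) = Add(Add(Mul(-197, l), Pow(O, 2)), -742) = Add(Add(Pow(O, 2), Mul(-197, l)), -742) = Add(-742, Pow(O, 2), Mul(-197, l)))
Function('n')(k, b) = Mul(2, b, Pow(Add(426, k), -1)) (Function('n')(k, b) = Mul(Mul(2, b), Pow(Add(426, k), -1)) = Mul(2, b, Pow(Add(426, k), -1)))
Mul(Function('n')(67, 943), Pow(Function('J')(335, 638), -1)) = Mul(Mul(2, 943, Pow(Add(426, 67), -1)), Pow(Add(-742, Pow(638, 2), Mul(-197, 335)), -1)) = Mul(Mul(2, 943, Pow(493, -1)), Pow(Add(-742, 407044, -65995), -1)) = Mul(Mul(2, 943, Rational(1, 493)), Pow(340307, -1)) = Mul(Rational(1886, 493), Rational(1, 340307)) = Rational(1886, 167771351)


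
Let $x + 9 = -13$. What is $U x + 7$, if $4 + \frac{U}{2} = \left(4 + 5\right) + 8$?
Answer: $-565$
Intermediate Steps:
$U = 26$ ($U = -8 + 2 \left(\left(4 + 5\right) + 8\right) = -8 + 2 \left(9 + 8\right) = -8 + 2 \cdot 17 = -8 + 34 = 26$)
$x = -22$ ($x = -9 - 13 = -22$)
$U x + 7 = 26 \left(-22\right) + 7 = -572 + 7 = -565$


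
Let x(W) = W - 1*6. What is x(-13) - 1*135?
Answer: -154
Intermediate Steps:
x(W) = -6 + W (x(W) = W - 6 = -6 + W)
x(-13) - 1*135 = (-6 - 13) - 1*135 = -19 - 135 = -154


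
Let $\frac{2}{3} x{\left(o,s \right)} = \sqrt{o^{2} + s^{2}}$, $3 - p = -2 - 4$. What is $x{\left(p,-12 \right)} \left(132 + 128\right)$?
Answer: $5850$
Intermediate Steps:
$p = 9$ ($p = 3 - \left(-2 - 4\right) = 3 - -6 = 3 + 6 = 9$)
$x{\left(o,s \right)} = \frac{3 \sqrt{o^{2} + s^{2}}}{2}$
$x{\left(p,-12 \right)} \left(132 + 128\right) = \frac{3 \sqrt{9^{2} + \left(-12\right)^{2}}}{2} \left(132 + 128\right) = \frac{3 \sqrt{81 + 144}}{2} \cdot 260 = \frac{3 \sqrt{225}}{2} \cdot 260 = \frac{3}{2} \cdot 15 \cdot 260 = \frac{45}{2} \cdot 260 = 5850$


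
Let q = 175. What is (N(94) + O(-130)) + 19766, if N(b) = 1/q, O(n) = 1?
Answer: 3459226/175 ≈ 19767.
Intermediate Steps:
N(b) = 1/175
(N(94) + O(-130)) + 19766 = (1/175 + 1) + 19766 = 176/175 + 19766 = 3459226/175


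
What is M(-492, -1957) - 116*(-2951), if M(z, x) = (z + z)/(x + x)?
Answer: 669912904/1957 ≈ 3.4232e+5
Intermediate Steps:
M(z, x) = z/x (M(z, x) = (2*z)/((2*x)) = (2*z)*(1/(2*x)) = z/x)
M(-492, -1957) - 116*(-2951) = -492/(-1957) - 116*(-2951) = -492*(-1/1957) - 1*(-342316) = 492/1957 + 342316 = 669912904/1957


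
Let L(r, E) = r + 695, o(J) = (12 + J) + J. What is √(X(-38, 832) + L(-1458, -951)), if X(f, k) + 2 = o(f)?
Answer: I*√829 ≈ 28.792*I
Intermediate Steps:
o(J) = 12 + 2*J
X(f, k) = 10 + 2*f (X(f, k) = -2 + (12 + 2*f) = 10 + 2*f)
L(r, E) = 695 + r
√(X(-38, 832) + L(-1458, -951)) = √((10 + 2*(-38)) + (695 - 1458)) = √((10 - 76) - 763) = √(-66 - 763) = √(-829) = I*√829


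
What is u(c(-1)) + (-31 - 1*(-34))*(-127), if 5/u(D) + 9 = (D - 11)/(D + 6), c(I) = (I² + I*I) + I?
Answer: -27848/73 ≈ -381.48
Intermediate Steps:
c(I) = I + 2*I² (c(I) = (I² + I²) + I = 2*I² + I = I + 2*I²)
u(D) = 5/(-9 + (-11 + D)/(6 + D)) (u(D) = 5/(-9 + (D - 11)/(D + 6)) = 5/(-9 + (-11 + D)/(6 + D)))
u(c(-1)) + (-31 - 1*(-34))*(-127) = 5*(-6 - (-1)*(1 + 2*(-1)))/(65 + 8*(-(1 + 2*(-1)))) + (-31 - 1*(-34))*(-127) = 5*(-6 - (-1)*(1 - 2))/(65 + 8*(-(1 - 2))) + (-31 + 34)*(-127) = 5*(-6 - (-1)*(-1))/(65 + 8*(-1*(-1))) + 3*(-127) = 5*(-6 - 1*1)/(65 + 8*1) - 381 = 5*(-6 - 1)/(65 + 8) - 381 = 5*(-7)/73 - 381 = 5*(1/73)*(-7) - 381 = -35/73 - 381 = -27848/73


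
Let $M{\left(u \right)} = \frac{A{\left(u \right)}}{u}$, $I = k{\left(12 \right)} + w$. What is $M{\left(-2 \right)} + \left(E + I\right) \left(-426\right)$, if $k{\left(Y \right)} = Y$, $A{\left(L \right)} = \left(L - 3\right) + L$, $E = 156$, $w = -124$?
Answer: $- \frac{37481}{2} \approx -18741.0$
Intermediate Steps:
$A{\left(L \right)} = -3 + 2 L$ ($A{\left(L \right)} = \left(-3 + L\right) + L = -3 + 2 L$)
$I = -112$ ($I = 12 - 124 = -112$)
$M{\left(u \right)} = \frac{-3 + 2 u}{u}$
$M{\left(-2 \right)} + \left(E + I\right) \left(-426\right) = \left(2 - \frac{3}{-2}\right) + \left(156 - 112\right) \left(-426\right) = \left(2 - - \frac{3}{2}\right) + 44 \left(-426\right) = \left(2 + \frac{3}{2}\right) - 18744 = \frac{7}{2} - 18744 = - \frac{37481}{2}$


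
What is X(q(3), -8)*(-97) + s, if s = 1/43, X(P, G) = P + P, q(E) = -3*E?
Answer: 75079/43 ≈ 1746.0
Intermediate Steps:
X(P, G) = 2*P
s = 1/43 ≈ 0.023256
X(q(3), -8)*(-97) + s = (2*(-3*3))*(-97) + 1/43 = (2*(-9))*(-97) + 1/43 = -18*(-97) + 1/43 = 1746 + 1/43 = 75079/43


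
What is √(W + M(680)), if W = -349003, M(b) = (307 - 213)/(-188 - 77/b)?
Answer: I*√634517790776923/42639 ≈ 590.77*I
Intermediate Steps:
M(b) = 94/(-188 - 77/b)
√(W + M(680)) = √(-349003 - 94*680/(77 + 188*680)) = √(-349003 - 94*680/(77 + 127840)) = √(-349003 - 94*680/127917) = √(-349003 - 94*680*1/127917) = √(-349003 - 63920/127917) = √(-44643480671/127917) = I*√634517790776923/42639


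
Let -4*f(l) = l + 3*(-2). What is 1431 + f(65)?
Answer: 5665/4 ≈ 1416.3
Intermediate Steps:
f(l) = 3/2 - l/4 (f(l) = -(l + 3*(-2))/4 = -(l - 6)/4 = -(-6 + l)/4 = 3/2 - l/4)
1431 + f(65) = 1431 + (3/2 - ¼*65) = 1431 + (3/2 - 65/4) = 1431 - 59/4 = 5665/4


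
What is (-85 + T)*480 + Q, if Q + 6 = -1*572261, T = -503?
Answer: -854507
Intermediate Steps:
Q = -572267 (Q = -6 - 1*572261 = -6 - 572261 = -572267)
(-85 + T)*480 + Q = (-85 - 503)*480 - 572267 = -588*480 - 572267 = -282240 - 572267 = -854507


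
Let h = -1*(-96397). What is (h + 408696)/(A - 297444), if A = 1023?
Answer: -505093/296421 ≈ -1.7040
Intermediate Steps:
h = 96397
(h + 408696)/(A - 297444) = (96397 + 408696)/(1023 - 297444) = 505093/(-296421) = 505093*(-1/296421) = -505093/296421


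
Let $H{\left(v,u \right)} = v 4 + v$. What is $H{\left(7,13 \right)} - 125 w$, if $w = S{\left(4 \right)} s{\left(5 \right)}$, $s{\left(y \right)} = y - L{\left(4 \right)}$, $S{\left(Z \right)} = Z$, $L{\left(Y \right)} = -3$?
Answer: $-3965$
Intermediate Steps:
$H{\left(v,u \right)} = 5 v$ ($H{\left(v,u \right)} = 4 v + v = 5 v$)
$s{\left(y \right)} = 3 + y$ ($s{\left(y \right)} = y - -3 = y + 3 = 3 + y$)
$w = 32$ ($w = 4 \left(3 + 5\right) = 4 \cdot 8 = 32$)
$H{\left(7,13 \right)} - 125 w = 5 \cdot 7 - 4000 = 35 - 4000 = -3965$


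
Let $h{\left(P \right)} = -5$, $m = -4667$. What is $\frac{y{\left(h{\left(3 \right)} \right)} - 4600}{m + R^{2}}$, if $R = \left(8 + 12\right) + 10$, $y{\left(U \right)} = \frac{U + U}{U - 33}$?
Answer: $\frac{87395}{71573} \approx 1.2211$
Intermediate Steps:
$y{\left(U \right)} = \frac{2 U}{-33 + U}$
$R = 30$ ($R = 20 + 10 = 30$)
$\frac{y{\left(h{\left(3 \right)} \right)} - 4600}{m + R^{2}} = \frac{2 \left(-5\right) \frac{1}{-33 - 5} - 4600}{-4667 + 30^{2}} = \frac{2 \left(-5\right) \frac{1}{-38} - 4600}{-4667 + 900} = \frac{2 \left(-5\right) \left(- \frac{1}{38}\right) - 4600}{-3767} = \left(\frac{5}{19} - 4600\right) \left(- \frac{1}{3767}\right) = \left(- \frac{87395}{19}\right) \left(- \frac{1}{3767}\right) = \frac{87395}{71573}$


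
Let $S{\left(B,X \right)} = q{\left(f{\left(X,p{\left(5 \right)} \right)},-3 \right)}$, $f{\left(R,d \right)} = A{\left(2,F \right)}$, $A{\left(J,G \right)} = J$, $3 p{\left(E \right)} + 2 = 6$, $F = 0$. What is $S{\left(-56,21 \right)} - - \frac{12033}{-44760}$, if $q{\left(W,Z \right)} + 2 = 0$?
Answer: $- \frac{33851}{14920} \approx -2.2688$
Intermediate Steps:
$p{\left(E \right)} = \frac{4}{3}$ ($p{\left(E \right)} = - \frac{2}{3} + \frac{1}{3} \cdot 6 = - \frac{2}{3} + 2 = \frac{4}{3}$)
$f{\left(R,d \right)} = 2$
$q{\left(W,Z \right)} = -2$ ($q{\left(W,Z \right)} = -2 + 0 = -2$)
$S{\left(B,X \right)} = -2$
$S{\left(-56,21 \right)} - - \frac{12033}{-44760} = -2 - - \frac{12033}{-44760} = -2 - \left(-12033\right) \left(- \frac{1}{44760}\right) = -2 - \frac{4011}{14920} = - \frac{33851}{14920}$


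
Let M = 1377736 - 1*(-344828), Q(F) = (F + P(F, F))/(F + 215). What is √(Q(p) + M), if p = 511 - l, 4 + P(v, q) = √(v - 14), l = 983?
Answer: √(113773751968 - 2313*I*√6)/257 ≈ 1312.5 - 3.2679e-5*I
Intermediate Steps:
P(v, q) = -4 + √(-14 + v) (P(v, q) = -4 + √(v - 14) = -4 + √(-14 + v))
p = -472 (p = 511 - 1*983 = 511 - 983 = -472)
Q(F) = (-4 + F + √(-14 + F))/(215 + F) (Q(F) = (F + (-4 + √(-14 + F)))/(F + 215) = (-4 + F + √(-14 + F))/(215 + F))
M = 1722564 (M = 1377736 + 344828 = 1722564)
√(Q(p) + M) = √((-4 - 472 + √(-14 - 472))/(215 - 472) + 1722564) = √((-4 - 472 + √(-486))/(-257) + 1722564) = √(-(-4 - 472 + 9*I*√6)/257 + 1722564) = √(-(-476 + 9*I*√6)/257 + 1722564) = √((476/257 - 9*I*√6/257) + 1722564) = √(442699424/257 - 9*I*√6/257)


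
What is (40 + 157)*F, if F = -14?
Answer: -2758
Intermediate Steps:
(40 + 157)*F = (40 + 157)*(-14) = 197*(-14) = -2758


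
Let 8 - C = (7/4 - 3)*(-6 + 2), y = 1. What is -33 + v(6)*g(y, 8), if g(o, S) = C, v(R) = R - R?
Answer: -33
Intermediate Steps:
v(R) = 0
C = 3 (C = 8 - (7/4 - 3)*(-6 + 2) = 8 - (7*(¼) - 3)*(-4) = 8 - (7/4 - 3)*(-4) = 8 - (-5)*(-4)/4 = 8 - 1*5 = 8 - 5 = 3)
g(o, S) = 3
-33 + v(6)*g(y, 8) = -33 + 0*3 = -33 + 0 = -33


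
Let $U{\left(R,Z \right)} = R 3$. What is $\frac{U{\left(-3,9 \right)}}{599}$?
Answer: $- \frac{9}{599} \approx -0.015025$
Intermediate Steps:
$U{\left(R,Z \right)} = 3 R$
$\frac{U{\left(-3,9 \right)}}{599} = \frac{3 \left(-3\right)}{599} = \left(-9\right) \frac{1}{599} = - \frac{9}{599}$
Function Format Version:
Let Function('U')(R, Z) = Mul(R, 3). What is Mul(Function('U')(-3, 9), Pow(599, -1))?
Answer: Rational(-9, 599) ≈ -0.015025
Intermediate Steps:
Function('U')(R, Z) = Mul(3, R)
Mul(Function('U')(-3, 9), Pow(599, -1)) = Mul(Mul(3, -3), Pow(599, -1)) = Mul(-9, Rational(1, 599)) = Rational(-9, 599)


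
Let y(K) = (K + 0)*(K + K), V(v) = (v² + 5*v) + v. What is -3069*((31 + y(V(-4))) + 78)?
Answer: -727353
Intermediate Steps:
V(v) = v² + 6*v
y(K) = 2*K² (y(K) = K*(2*K) = 2*K²)
-3069*((31 + y(V(-4))) + 78) = -3069*((31 + 2*(-4*(6 - 4))²) + 78) = -3069*((31 + 2*(-4*2)²) + 78) = -3069*((31 + 2*(-8)²) + 78) = -3069*((31 + 2*64) + 78) = -3069*((31 + 128) + 78) = -3069*(159 + 78) = -3069*237 = -727353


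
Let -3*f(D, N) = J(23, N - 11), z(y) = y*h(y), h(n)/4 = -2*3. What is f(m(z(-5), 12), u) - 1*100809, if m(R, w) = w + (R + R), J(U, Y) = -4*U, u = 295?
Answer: -302335/3 ≈ -1.0078e+5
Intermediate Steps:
h(n) = -24 (h(n) = 4*(-2*3) = 4*(-6) = -24)
z(y) = -24*y (z(y) = y*(-24) = -24*y)
m(R, w) = w + 2*R
f(D, N) = 92/3 (f(D, N) = -(-4)*23/3 = -⅓*(-92) = 92/3)
f(m(z(-5), 12), u) - 1*100809 = 92/3 - 1*100809 = 92/3 - 100809 = -302335/3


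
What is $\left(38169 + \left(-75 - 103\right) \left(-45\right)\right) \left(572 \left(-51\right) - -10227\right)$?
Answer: $-874861155$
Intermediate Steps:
$\left(38169 + \left(-75 - 103\right) \left(-45\right)\right) \left(572 \left(-51\right) - -10227\right) = \left(38169 - -8010\right) \left(-29172 + 10227\right) = \left(38169 + 8010\right) \left(-18945\right) = 46179 \left(-18945\right) = -874861155$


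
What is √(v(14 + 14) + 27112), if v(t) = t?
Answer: 2*√6785 ≈ 164.74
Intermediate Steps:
√(v(14 + 14) + 27112) = √((14 + 14) + 27112) = √(28 + 27112) = √27140 = 2*√6785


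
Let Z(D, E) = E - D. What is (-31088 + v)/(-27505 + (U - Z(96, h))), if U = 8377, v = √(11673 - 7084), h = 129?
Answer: 31088/19161 - √4589/19161 ≈ 1.6189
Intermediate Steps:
v = √4589 ≈ 67.742
(-31088 + v)/(-27505 + (U - Z(96, h))) = (-31088 + √4589)/(-27505 + (8377 - (129 - 1*96))) = (-31088 + √4589)/(-27505 + (8377 - (129 - 96))) = (-31088 + √4589)/(-27505 + (8377 - 1*33)) = (-31088 + √4589)/(-27505 + (8377 - 33)) = (-31088 + √4589)/(-27505 + 8344) = (-31088 + √4589)/(-19161) = (-31088 + √4589)*(-1/19161) = 31088/19161 - √4589/19161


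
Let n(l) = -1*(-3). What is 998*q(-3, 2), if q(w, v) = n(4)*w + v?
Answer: -6986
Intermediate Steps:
n(l) = 3
q(w, v) = v + 3*w (q(w, v) = 3*w + v = v + 3*w)
998*q(-3, 2) = 998*(2 + 3*(-3)) = 998*(2 - 9) = 998*(-7) = -6986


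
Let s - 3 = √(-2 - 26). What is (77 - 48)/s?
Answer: 87/37 - 58*I*√7/37 ≈ 2.3514 - 4.1474*I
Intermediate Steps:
s = 3 + 2*I*√7 (s = 3 + √(-2 - 26) = 3 + √(-28) = 3 + 2*I*√7 ≈ 3.0 + 5.2915*I)
(77 - 48)/s = (77 - 48)/(3 + 2*I*√7) = 29/(3 + 2*I*√7)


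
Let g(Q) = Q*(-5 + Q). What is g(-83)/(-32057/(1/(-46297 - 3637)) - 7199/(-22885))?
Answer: 7267480/1592730567123 ≈ 4.5629e-6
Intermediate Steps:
g(-83)/(-32057/(1/(-46297 - 3637)) - 7199/(-22885)) = (-83*(-5 - 83))/(-32057/(1/(-46297 - 3637)) - 7199/(-22885)) = (-83*(-88))/(-32057/(1/(-49934)) - 7199*(-1/22885)) = 7304/(-32057/(-1/49934) + 313/995) = 7304/(-32057*(-49934) + 313/995) = 7304/(1600734238 + 313/995) = 7304/(1592730567123/995) = 7304*(995/1592730567123) = 7267480/1592730567123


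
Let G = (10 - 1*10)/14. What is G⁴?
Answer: 0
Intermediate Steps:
G = 0 (G = (10 - 10)*(1/14) = 0*(1/14) = 0)
G⁴ = 0⁴ = 0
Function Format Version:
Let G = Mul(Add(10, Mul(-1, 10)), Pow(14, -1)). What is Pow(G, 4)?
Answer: 0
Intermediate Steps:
G = 0 (G = Mul(Add(10, -10), Rational(1, 14)) = Mul(0, Rational(1, 14)) = 0)
Pow(G, 4) = Pow(0, 4) = 0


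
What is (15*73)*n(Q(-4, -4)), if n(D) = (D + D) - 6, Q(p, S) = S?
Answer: -15330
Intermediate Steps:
n(D) = -6 + 2*D (n(D) = 2*D - 6 = -6 + 2*D)
(15*73)*n(Q(-4, -4)) = (15*73)*(-6 + 2*(-4)) = 1095*(-6 - 8) = 1095*(-14) = -15330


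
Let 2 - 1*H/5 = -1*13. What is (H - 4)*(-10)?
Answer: -710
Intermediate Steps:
H = 75 (H = 10 - (-5)*13 = 10 - 5*(-13) = 10 + 65 = 75)
(H - 4)*(-10) = (75 - 4)*(-10) = 71*(-10) = -710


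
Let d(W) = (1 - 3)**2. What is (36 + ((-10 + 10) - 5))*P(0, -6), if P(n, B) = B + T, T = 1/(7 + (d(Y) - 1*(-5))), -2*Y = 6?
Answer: -2945/16 ≈ -184.06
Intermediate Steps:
Y = -3 (Y = -1/2*6 = -3)
d(W) = 4 (d(W) = (-2)**2 = 4)
T = 1/16 (T = 1/(7 + (4 - 1*(-5))) = 1/(7 + (4 + 5)) = 1/(7 + 9) = 1/16 ≈ 0.062500)
P(n, B) = 1/16 + B (P(n, B) = B + 1/16 = 1/16 + B)
(36 + ((-10 + 10) - 5))*P(0, -6) = (36 + ((-10 + 10) - 5))*(1/16 - 6) = (36 + (0 - 5))*(-95/16) = (36 - 5)*(-95/16) = 31*(-95/16) = -2945/16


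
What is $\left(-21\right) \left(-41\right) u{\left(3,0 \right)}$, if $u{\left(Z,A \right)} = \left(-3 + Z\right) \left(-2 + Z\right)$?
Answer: $0$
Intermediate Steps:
$\left(-21\right) \left(-41\right) u{\left(3,0 \right)} = \left(-21\right) \left(-41\right) \left(6 + 3^{2} - 15\right) = 861 \left(6 + 9 - 15\right) = 861 \cdot 0 = 0$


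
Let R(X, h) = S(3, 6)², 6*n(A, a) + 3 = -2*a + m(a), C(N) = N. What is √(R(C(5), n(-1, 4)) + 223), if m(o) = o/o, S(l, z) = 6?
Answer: √259 ≈ 16.093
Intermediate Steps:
m(o) = 1
n(A, a) = -⅓ - a/3 (n(A, a) = -½ + (-2*a + 1)/6 = -½ + (1 - 2*a)/6 = -½ + (⅙ - a/3) = -⅓ - a/3)
R(X, h) = 36 (R(X, h) = 6² = 36)
√(R(C(5), n(-1, 4)) + 223) = √(36 + 223) = √259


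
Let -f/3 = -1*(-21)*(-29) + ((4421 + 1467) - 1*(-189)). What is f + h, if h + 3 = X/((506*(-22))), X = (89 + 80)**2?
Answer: -182671285/11132 ≈ -16410.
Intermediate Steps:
X = 28561 (X = 169**2 = 28561)
f = -16404 (f = -3*(-1*(-21)*(-29) + ((4421 + 1467) - 1*(-189))) = -3*(21*(-29) + (5888 + 189)) = -3*(-609 + 6077) = -3*5468 = -16404)
h = -61957/11132 (h = -3 + 28561/((506*(-22))) = -3 + 28561/(-11132) = -3 + 28561*(-1/11132) = -3 - 28561/11132 = -61957/11132 ≈ -5.5657)
f + h = -16404 - 61957/11132 = -182671285/11132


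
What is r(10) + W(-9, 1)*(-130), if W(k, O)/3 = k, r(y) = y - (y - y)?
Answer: 3520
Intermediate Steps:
r(y) = y (r(y) = y - 1*0 = y + 0 = y)
W(k, O) = 3*k
r(10) + W(-9, 1)*(-130) = 10 + (3*(-9))*(-130) = 10 - 27*(-130) = 10 + 3510 = 3520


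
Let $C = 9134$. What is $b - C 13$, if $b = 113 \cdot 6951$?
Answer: $666721$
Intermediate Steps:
$b = 785463$
$b - C 13 = 785463 - 9134 \cdot 13 = 785463 - 118742 = 666721$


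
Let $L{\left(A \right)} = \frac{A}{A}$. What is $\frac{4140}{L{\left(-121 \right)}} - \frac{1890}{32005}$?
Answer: $\frac{26499762}{6401} \approx 4139.9$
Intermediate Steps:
$L{\left(A \right)} = 1$
$\frac{4140}{L{\left(-121 \right)}} - \frac{1890}{32005} = \frac{4140}{1} - \frac{1890}{32005} = 4140 \cdot 1 - \frac{378}{6401} = 4140 - \frac{378}{6401} = \frac{26499762}{6401}$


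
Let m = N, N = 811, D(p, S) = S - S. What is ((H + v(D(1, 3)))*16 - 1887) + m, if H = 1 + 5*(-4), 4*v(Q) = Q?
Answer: -1380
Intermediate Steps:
D(p, S) = 0
v(Q) = Q/4
m = 811
H = -19 (H = 1 - 20 = -19)
((H + v(D(1, 3)))*16 - 1887) + m = ((-19 + (¼)*0)*16 - 1887) + 811 = ((-19 + 0)*16 - 1887) + 811 = (-19*16 - 1887) + 811 = (-304 - 1887) + 811 = -2191 + 811 = -1380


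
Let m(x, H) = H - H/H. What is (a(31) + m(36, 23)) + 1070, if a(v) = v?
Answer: 1123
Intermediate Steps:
m(x, H) = -1 + H (m(x, H) = H - 1*1 = H - 1 = -1 + H)
(a(31) + m(36, 23)) + 1070 = (31 + (-1 + 23)) + 1070 = (31 + 22) + 1070 = 53 + 1070 = 1123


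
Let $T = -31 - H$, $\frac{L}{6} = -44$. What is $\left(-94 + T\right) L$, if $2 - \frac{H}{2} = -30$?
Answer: $49896$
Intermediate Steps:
$H = 64$ ($H = 4 - -60 = 4 + 60 = 64$)
$L = -264$ ($L = 6 \left(-44\right) = -264$)
$T = -95$ ($T = -31 - 64 = -95$)
$\left(-94 + T\right) L = \left(-94 - 95\right) \left(-264\right) = \left(-189\right) \left(-264\right) = 49896$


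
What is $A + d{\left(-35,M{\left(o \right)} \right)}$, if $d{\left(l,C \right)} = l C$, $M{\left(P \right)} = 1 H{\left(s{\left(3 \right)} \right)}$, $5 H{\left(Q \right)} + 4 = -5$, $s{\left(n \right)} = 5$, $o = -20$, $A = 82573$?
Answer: $82636$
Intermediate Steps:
$H{\left(Q \right)} = - \frac{9}{5}$ ($H{\left(Q \right)} = - \frac{4}{5} + \frac{1}{5} \left(-5\right) = - \frac{4}{5} - 1 = - \frac{9}{5}$)
$M{\left(P \right)} = - \frac{9}{5}$ ($M{\left(P \right)} = 1 \left(- \frac{9}{5}\right) = - \frac{9}{5}$)
$d{\left(l,C \right)} = C l$
$A + d{\left(-35,M{\left(o \right)} \right)} = 82573 - -63 = 82573 + 63 = 82636$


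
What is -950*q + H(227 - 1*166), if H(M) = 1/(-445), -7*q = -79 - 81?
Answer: -67640007/3115 ≈ -21714.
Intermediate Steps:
q = 160/7 (q = -(-79 - 81)/7 = -1/7*(-160) = 160/7 ≈ 22.857)
H(M) = -1/445
-950*q + H(227 - 1*166) = -950*160/7 - 1/445 = -152000/7 - 1/445 = -67640007/3115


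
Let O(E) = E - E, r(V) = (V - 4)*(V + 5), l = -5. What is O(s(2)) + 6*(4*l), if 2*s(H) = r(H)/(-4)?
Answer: -120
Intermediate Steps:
r(V) = (-4 + V)*(5 + V)
s(H) = 5/2 - H/8 - H²/8 (s(H) = ((-20 + H + H²)/(-4))/2 = ((-20 + H + H²)*(-¼))/2 = (5 - H/4 - H²/4)/2 = 5/2 - H/8 - H²/8)
O(E) = 0
O(s(2)) + 6*(4*l) = 0 + 6*(4*(-5)) = 0 + 6*(-20) = 0 - 120 = -120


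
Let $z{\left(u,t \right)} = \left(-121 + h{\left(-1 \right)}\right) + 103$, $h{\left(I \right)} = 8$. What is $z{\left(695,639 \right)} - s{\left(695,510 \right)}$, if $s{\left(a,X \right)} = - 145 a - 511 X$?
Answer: $361375$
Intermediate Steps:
$s{\left(a,X \right)} = - 511 X - 145 a$
$z{\left(u,t \right)} = -10$ ($z{\left(u,t \right)} = \left(-121 + 8\right) + 103 = -113 + 103 = -10$)
$z{\left(695,639 \right)} - s{\left(695,510 \right)} = -10 - \left(\left(-511\right) 510 - 100775\right) = -10 - \left(-260610 - 100775\right) = -10 - -361385 = -10 + 361385 = 361375$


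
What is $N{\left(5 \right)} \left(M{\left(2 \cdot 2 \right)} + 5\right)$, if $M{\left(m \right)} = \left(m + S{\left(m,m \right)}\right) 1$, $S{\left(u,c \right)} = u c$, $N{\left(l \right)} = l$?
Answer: $125$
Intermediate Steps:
$S{\left(u,c \right)} = c u$
$M{\left(m \right)} = m + m^{2}$ ($M{\left(m \right)} = \left(m + m m\right) 1 = \left(m + m^{2}\right) 1 = m + m^{2}$)
$N{\left(5 \right)} \left(M{\left(2 \cdot 2 \right)} + 5\right) = 5 \left(2 \cdot 2 \left(1 + 2 \cdot 2\right) + 5\right) = 5 \left(4 \left(1 + 4\right) + 5\right) = 5 \left(4 \cdot 5 + 5\right) = 5 \left(20 + 5\right) = 5 \cdot 25 = 125$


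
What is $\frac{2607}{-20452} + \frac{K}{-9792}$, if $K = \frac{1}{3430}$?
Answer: $- \frac{21890045593}{171728081280} \approx -0.12747$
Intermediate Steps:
$K = \frac{1}{3430} \approx 0.00029154$
$\frac{2607}{-20452} + \frac{K}{-9792} = \frac{2607}{-20452} + \frac{1}{3430 \left(-9792\right)} = 2607 \left(- \frac{1}{20452}\right) + \frac{1}{3430} \left(- \frac{1}{9792}\right) = - \frac{2607}{20452} - \frac{1}{33586560} = - \frac{21890045593}{171728081280}$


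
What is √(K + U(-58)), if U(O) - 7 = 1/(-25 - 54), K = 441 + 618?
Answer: 3*√739203/79 ≈ 32.649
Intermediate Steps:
K = 1059
U(O) = 552/79 (U(O) = 7 + 1/(-25 - 54) = 7 + 1/(-79) = 7 - 1/79 = 552/79)
√(K + U(-58)) = √(1059 + 552/79) = √(84213/79) = 3*√739203/79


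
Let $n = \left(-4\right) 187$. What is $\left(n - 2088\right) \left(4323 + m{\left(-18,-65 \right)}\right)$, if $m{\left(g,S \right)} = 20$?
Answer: $-12316748$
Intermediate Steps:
$n = -748$
$\left(n - 2088\right) \left(4323 + m{\left(-18,-65 \right)}\right) = \left(-748 - 2088\right) \left(4323 + 20\right) = \left(-2836\right) 4343 = -12316748$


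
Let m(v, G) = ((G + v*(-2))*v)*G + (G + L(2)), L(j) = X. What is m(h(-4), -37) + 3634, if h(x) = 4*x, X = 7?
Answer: 644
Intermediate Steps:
L(j) = 7
m(v, G) = 7 + G + G*v*(G - 2*v) (m(v, G) = ((G + v*(-2))*v)*G + (G + 7) = ((G - 2*v)*v)*G + (7 + G) = (v*(G - 2*v))*G + (7 + G) = G*v*(G - 2*v) + (7 + G) = 7 + G + G*v*(G - 2*v))
m(h(-4), -37) + 3634 = (7 - 37 + (4*(-4))*(-37)**2 - 2*(-37)*(4*(-4))**2) + 3634 = (7 - 37 - 16*1369 - 2*(-37)*(-16)**2) + 3634 = (7 - 37 - 21904 - 2*(-37)*256) + 3634 = (7 - 37 - 21904 + 18944) + 3634 = -2990 + 3634 = 644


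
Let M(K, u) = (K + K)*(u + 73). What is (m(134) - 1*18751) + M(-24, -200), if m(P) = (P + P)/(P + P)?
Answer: -12654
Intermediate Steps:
M(K, u) = 2*K*(73 + u) (M(K, u) = (2*K)*(73 + u) = 2*K*(73 + u))
m(P) = 1 (m(P) = (2*P)/((2*P)) = (2*P)*(1/(2*P)) = 1)
(m(134) - 1*18751) + M(-24, -200) = (1 - 1*18751) + 2*(-24)*(73 - 200) = (1 - 18751) + 2*(-24)*(-127) = -18750 + 6096 = -12654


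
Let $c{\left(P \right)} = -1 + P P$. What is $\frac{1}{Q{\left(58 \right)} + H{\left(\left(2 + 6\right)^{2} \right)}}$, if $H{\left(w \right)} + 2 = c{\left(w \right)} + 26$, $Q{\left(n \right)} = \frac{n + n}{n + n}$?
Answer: $\frac{1}{4120} \approx 0.00024272$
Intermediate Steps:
$c{\left(P \right)} = -1 + P^{2}$
$Q{\left(n \right)} = 1$ ($Q{\left(n \right)} = \frac{2 n}{2 n} = 2 n \frac{1}{2 n} = 1$)
$H{\left(w \right)} = 23 + w^{2}$ ($H{\left(w \right)} = -2 + \left(\left(-1 + w^{2}\right) + 26\right) = -2 + \left(25 + w^{2}\right) = 23 + w^{2}$)
$\frac{1}{Q{\left(58 \right)} + H{\left(\left(2 + 6\right)^{2} \right)}} = \frac{1}{1 + \left(23 + \left(\left(2 + 6\right)^{2}\right)^{2}\right)} = \frac{1}{1 + \left(23 + \left(8^{2}\right)^{2}\right)} = \frac{1}{1 + \left(23 + 64^{2}\right)} = \frac{1}{1 + \left(23 + 4096\right)} = \frac{1}{1 + 4119} = \frac{1}{4120}$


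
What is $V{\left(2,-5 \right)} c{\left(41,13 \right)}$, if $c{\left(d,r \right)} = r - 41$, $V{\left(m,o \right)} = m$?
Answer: $-56$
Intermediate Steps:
$c{\left(d,r \right)} = -41 + r$
$V{\left(2,-5 \right)} c{\left(41,13 \right)} = 2 \left(-41 + 13\right) = 2 \left(-28\right) = -56$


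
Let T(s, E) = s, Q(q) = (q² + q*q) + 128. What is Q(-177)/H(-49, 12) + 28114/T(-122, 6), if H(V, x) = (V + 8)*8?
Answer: -4220321/10004 ≈ -421.86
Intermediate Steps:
H(V, x) = 64 + 8*V (H(V, x) = (8 + V)*8 = 64 + 8*V)
Q(q) = 128 + 2*q² (Q(q) = (q² + q²) + 128 = 2*q² + 128 = 128 + 2*q²)
Q(-177)/H(-49, 12) + 28114/T(-122, 6) = (128 + 2*(-177)²)/(64 + 8*(-49)) + 28114/(-122) = (128 + 2*31329)/(64 - 392) + 28114*(-1/122) = (128 + 62658)/(-328) - 14057/61 = 62786*(-1/328) - 14057/61 = -31393/164 - 14057/61 = -4220321/10004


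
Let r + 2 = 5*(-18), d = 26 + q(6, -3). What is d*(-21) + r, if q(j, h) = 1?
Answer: -659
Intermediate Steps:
d = 27 (d = 26 + 1 = 27)
r = -92 (r = -2 + 5*(-18) = -2 - 90 = -92)
d*(-21) + r = 27*(-21) - 92 = -567 - 92 = -659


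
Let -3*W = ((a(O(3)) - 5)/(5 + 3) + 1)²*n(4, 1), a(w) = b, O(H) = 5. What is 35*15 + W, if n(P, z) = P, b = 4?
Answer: 25151/48 ≈ 523.98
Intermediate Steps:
a(w) = 4
W = -49/48 (W = -((4 - 5)/(5 + 3) + 1)²*4/3 = -(-1/8 + 1)²*4/3 = -(-1*⅛ + 1)²*4/3 = -(-⅛ + 1)²*4/3 = -(7/8)²*4/3 = -49*4/192 = -⅓*49/16 = -49/48 ≈ -1.0208)
35*15 + W = 35*15 - 49/48 = 525 - 49/48 = 25151/48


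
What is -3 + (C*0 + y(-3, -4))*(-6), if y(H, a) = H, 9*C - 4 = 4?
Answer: 15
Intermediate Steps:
C = 8/9 (C = 4/9 + (1/9)*4 = 4/9 + 4/9 = 8/9 ≈ 0.88889)
-3 + (C*0 + y(-3, -4))*(-6) = -3 + ((8/9)*0 - 3)*(-6) = -3 + (0 - 3)*(-6) = -3 - 3*(-6) = -3 + 18 = 15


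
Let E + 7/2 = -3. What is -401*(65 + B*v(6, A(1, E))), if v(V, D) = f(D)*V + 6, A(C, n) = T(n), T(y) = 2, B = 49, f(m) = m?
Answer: -379747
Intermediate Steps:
E = -13/2 (E = -7/2 - 3 = -13/2 ≈ -6.5000)
A(C, n) = 2
v(V, D) = 6 + D*V (v(V, D) = D*V + 6 = 6 + D*V)
-401*(65 + B*v(6, A(1, E))) = -401*(65 + 49*(6 + 2*6)) = -401*(65 + 49*(6 + 12)) = -401*(65 + 49*18) = -401*(65 + 882) = -401*947 = -379747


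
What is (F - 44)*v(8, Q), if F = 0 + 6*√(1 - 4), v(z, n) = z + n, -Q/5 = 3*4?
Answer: 2288 - 312*I*√3 ≈ 2288.0 - 540.4*I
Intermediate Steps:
Q = -60 (Q = -15*4 = -5*12 = -60)
v(z, n) = n + z
F = 6*I*√3 (F = 0 + 6*√(-3) = 0 + 6*(I*√3) = 0 + 6*I*√3 = 6*I*√3 ≈ 10.392*I)
(F - 44)*v(8, Q) = (6*I*√3 - 44)*(-60 + 8) = (-44 + 6*I*√3)*(-52) = 2288 - 312*I*√3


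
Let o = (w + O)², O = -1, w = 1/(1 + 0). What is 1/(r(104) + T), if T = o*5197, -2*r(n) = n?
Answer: -1/52 ≈ -0.019231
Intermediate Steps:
r(n) = -n/2
w = 1 (w = 1/1 = 1)
o = 0 (o = (1 - 1)² = 0² = 0)
T = 0 (T = 0*5197 = 0)
1/(r(104) + T) = 1/(-½*104 + 0) = 1/(-52 + 0) = 1/(-52) = -1/52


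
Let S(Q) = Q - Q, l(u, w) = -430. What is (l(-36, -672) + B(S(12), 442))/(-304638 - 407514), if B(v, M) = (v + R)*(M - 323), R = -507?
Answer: 60763/712152 ≈ 0.085323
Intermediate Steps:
S(Q) = 0
B(v, M) = (-507 + v)*(-323 + M) (B(v, M) = (v - 507)*(M - 323) = (-507 + v)*(-323 + M))
(l(-36, -672) + B(S(12), 442))/(-304638 - 407514) = (-430 + (163761 - 507*442 - 323*0 + 442*0))/(-304638 - 407514) = (-430 + (163761 - 224094 + 0 + 0))/(-712152) = (-430 - 60333)*(-1/712152) = -60763*(-1/712152) = 60763/712152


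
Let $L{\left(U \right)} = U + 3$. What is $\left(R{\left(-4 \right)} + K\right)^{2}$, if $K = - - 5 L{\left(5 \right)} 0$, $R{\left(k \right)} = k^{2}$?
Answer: $256$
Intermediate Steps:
$L{\left(U \right)} = 3 + U$
$K = 0$ ($K = - - 5 \left(3 + 5\right) 0 = - \left(-5\right) 8 \cdot 0 = - \left(-40\right) 0 = \left(-1\right) 0 = 0$)
$\left(R{\left(-4 \right)} + K\right)^{2} = \left(\left(-4\right)^{2} + 0\right)^{2} = \left(16 + 0\right)^{2} = 16^{2} = 256$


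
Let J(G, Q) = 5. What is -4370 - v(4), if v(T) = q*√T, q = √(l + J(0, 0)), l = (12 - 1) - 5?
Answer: -4370 - 2*√11 ≈ -4376.6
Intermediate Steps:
l = 6 (l = 11 - 5 = 6)
q = √11 (q = √(6 + 5) = √11 ≈ 3.3166)
v(T) = √11*√T
-4370 - v(4) = -4370 - √11*√4 = -4370 - √11*2 = -4370 - 2*√11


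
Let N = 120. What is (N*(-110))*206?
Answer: -2719200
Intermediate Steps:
(N*(-110))*206 = (120*(-110))*206 = -13200*206 = -2719200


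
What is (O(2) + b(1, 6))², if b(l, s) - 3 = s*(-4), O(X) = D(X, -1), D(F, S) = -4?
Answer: 625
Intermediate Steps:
O(X) = -4
b(l, s) = 3 - 4*s (b(l, s) = 3 + s*(-4) = 3 - 4*s)
(O(2) + b(1, 6))² = (-4 + (3 - 4*6))² = (-4 + (3 - 24))² = (-4 - 21)² = (-25)² = 625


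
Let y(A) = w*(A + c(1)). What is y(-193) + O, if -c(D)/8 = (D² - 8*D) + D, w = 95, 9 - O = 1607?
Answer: -15373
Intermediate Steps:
O = -1598 (O = 9 - 1*1607 = 9 - 1607 = -1598)
c(D) = -8*D² + 56*D (c(D) = -8*((D² - 8*D) + D) = -8*(D² - 7*D) = -8*D² + 56*D)
y(A) = 4560 + 95*A (y(A) = 95*(A + 8*1*(7 - 1*1)) = 95*(A + 8*1*(7 - 1)) = 95*(A + 8*1*6) = 95*(A + 48) = 95*(48 + A) = 4560 + 95*A)
y(-193) + O = (4560 + 95*(-193)) - 1598 = (4560 - 18335) - 1598 = -13775 - 1598 = -15373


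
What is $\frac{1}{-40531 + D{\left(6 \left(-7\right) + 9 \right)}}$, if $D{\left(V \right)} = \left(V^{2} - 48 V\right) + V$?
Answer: $- \frac{1}{37891} \approx -2.6391 \cdot 10^{-5}$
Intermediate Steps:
$D{\left(V \right)} = V^{2} - 47 V$
$\frac{1}{-40531 + D{\left(6 \left(-7\right) + 9 \right)}} = \frac{1}{-40531 + \left(6 \left(-7\right) + 9\right) \left(-47 + \left(6 \left(-7\right) + 9\right)\right)} = \frac{1}{-40531 + \left(-42 + 9\right) \left(-47 + \left(-42 + 9\right)\right)} = \frac{1}{-40531 - 33 \left(-47 - 33\right)} = \frac{1}{-40531 - -2640} = \frac{1}{-40531 + 2640} = \frac{1}{-37891} = - \frac{1}{37891}$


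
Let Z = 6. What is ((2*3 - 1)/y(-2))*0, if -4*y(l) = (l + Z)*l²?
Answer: 0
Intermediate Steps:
y(l) = -l²*(6 + l)/4 (y(l) = -(l + 6)*l²/4 = -(6 + l)*l²/4 = -l²*(6 + l)/4)
((2*3 - 1)/y(-2))*0 = ((2*3 - 1)/(((¼)*(-2)²*(-6 - 1*(-2)))))*0 = ((6 - 1)/(((¼)*4*(-6 + 2))))*0 = (5/((¼)*4*(-4)))*0 = (5/(-4))*0 = -¼*5*0 = -5/4*0 = 0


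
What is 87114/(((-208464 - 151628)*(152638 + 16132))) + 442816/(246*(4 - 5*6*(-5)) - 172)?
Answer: 840972891348071/71620658580940 ≈ 11.742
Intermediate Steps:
87114/(((-208464 - 151628)*(152638 + 16132))) + 442816/(246*(4 - 5*6*(-5)) - 172) = 87114/((-360092*168770)) + 442816/(246*(4 - 30*(-5)) - 172) = 87114/(-60772726840) + 442816/(246*(4 + 150) - 172) = 87114*(-1/60772726840) + 442816/(246*154 - 172) = -43557/30386363420 + 442816/(37884 - 172) = -43557/30386363420 + 442816/37712 = -43557/30386363420 + 442816*(1/37712) = -43557/30386363420 + 27676/2357 = 840972891348071/71620658580940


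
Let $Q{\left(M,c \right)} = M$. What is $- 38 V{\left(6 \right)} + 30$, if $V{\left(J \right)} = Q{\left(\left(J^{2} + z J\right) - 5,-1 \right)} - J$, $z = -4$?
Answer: $-8$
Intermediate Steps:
$V{\left(J \right)} = -5 + J^{2} - 5 J$ ($V{\left(J \right)} = \left(\left(J^{2} - 4 J\right) - 5\right) - J = \left(-5 + J^{2} - 4 J\right) - J = -5 + J^{2} - 5 J$)
$- 38 V{\left(6 \right)} + 30 = - 38 \left(-5 + 6^{2} - 30\right) + 30 = - 38 \left(-5 + 36 - 30\right) + 30 = \left(-38\right) 1 + 30 = -38 + 30 = -8$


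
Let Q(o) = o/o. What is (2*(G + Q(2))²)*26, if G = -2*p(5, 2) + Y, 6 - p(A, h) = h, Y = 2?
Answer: 1300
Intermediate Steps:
p(A, h) = 6 - h
Q(o) = 1
G = -6 (G = -2*(6 - 1*2) + 2 = -2*(6 - 2) + 2 = -2*4 + 2 = -8 + 2 = -6)
(2*(G + Q(2))²)*26 = (2*(-6 + 1)²)*26 = (2*(-5)²)*26 = (2*25)*26 = 50*26 = 1300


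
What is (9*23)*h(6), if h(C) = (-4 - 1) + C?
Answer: 207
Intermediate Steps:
h(C) = -5 + C
(9*23)*h(6) = (9*23)*(-5 + 6) = 207*1 = 207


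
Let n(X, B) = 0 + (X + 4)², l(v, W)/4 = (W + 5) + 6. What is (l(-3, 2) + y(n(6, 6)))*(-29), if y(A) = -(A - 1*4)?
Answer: 1276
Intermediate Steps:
l(v, W) = 44 + 4*W (l(v, W) = 4*((W + 5) + 6) = 4*((5 + W) + 6) = 4*(11 + W) = 44 + 4*W)
n(X, B) = (4 + X)² (n(X, B) = 0 + (4 + X)² = (4 + X)²)
y(A) = 4 - A (y(A) = -(A - 4) = -(-4 + A) = 4 - A)
(l(-3, 2) + y(n(6, 6)))*(-29) = ((44 + 4*2) + (4 - (4 + 6)²))*(-29) = ((44 + 8) + (4 - 1*10²))*(-29) = (52 + (4 - 1*100))*(-29) = (52 + (4 - 100))*(-29) = (52 - 96)*(-29) = -44*(-29) = 1276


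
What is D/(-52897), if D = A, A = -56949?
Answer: 56949/52897 ≈ 1.0766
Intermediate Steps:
D = -56949
D/(-52897) = -56949/(-52897) = -56949*(-1/52897) = 56949/52897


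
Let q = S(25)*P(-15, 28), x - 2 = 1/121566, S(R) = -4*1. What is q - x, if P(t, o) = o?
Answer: -13858525/121566 ≈ -114.00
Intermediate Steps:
S(R) = -4
x = 243133/121566 (x = 2 + 1/121566 = 243133/121566 ≈ 2.0000)
q = -112 (q = -4*28 = -112)
q - x = -112 - 1*243133/121566 = -112 - 243133/121566 = -13858525/121566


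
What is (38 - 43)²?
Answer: 25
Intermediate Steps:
(38 - 43)² = (-5)² = 25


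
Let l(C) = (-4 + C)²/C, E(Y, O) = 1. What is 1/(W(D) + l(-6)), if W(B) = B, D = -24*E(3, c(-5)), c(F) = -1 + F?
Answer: -3/122 ≈ -0.024590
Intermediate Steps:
D = -24 (D = -24*1 = -24)
l(C) = (-4 + C)²/C
1/(W(D) + l(-6)) = 1/(-24 + (-4 - 6)²/(-6)) = 1/(-24 - ⅙*(-10)²) = 1/(-24 - ⅙*100) = 1/(-24 - 50/3) = 1/(-122/3) = -3/122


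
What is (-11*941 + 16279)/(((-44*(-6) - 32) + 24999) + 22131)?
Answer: 2964/23681 ≈ 0.12516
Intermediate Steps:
(-11*941 + 16279)/(((-44*(-6) - 32) + 24999) + 22131) = (-10351 + 16279)/(((264 - 32) + 24999) + 22131) = 5928/((232 + 24999) + 22131) = 5928/(25231 + 22131) = 5928/47362 = 5928*(1/47362) = 2964/23681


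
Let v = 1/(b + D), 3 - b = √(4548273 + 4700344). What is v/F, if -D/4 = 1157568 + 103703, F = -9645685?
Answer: 5045081/245510009938057721640 - √9248617/245510009938057721640 ≈ 2.0537e-14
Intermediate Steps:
D = -5045084 (D = -4*(1157568 + 103703) = -4*1261271 = -5045084)
b = 3 - √9248617 (b = 3 - √(4548273 + 4700344) = 3 - √9248617 ≈ -3038.2)
v = 1/(-5045081 - √9248617) (v = 1/((3 - √9248617) - 5045084) = 1/(-5045081 - √9248617) ≈ -1.9809e-7)
v/F = (-5045081/25452833047944 + √9248617/25452833047944)/(-9645685) = (-5045081/25452833047944 + √9248617/25452833047944)*(-1/9645685) = 5045081/245510009938057721640 - √9248617/245510009938057721640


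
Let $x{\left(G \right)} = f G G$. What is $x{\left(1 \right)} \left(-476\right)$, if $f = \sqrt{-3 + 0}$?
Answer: $- 476 i \sqrt{3} \approx - 824.46 i$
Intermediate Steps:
$f = i \sqrt{3}$ ($f = \sqrt{-3} = i \sqrt{3} \approx 1.732 i$)
$x{\left(G \right)} = i \sqrt{3} G^{2}$ ($x{\left(G \right)} = i \sqrt{3} G G = i G \sqrt{3} G = i \sqrt{3} G^{2}$)
$x{\left(1 \right)} \left(-476\right) = i \sqrt{3} \cdot 1^{2} \left(-476\right) = i \sqrt{3} \cdot 1 \left(-476\right) = i \sqrt{3} \left(-476\right) = - 476 i \sqrt{3}$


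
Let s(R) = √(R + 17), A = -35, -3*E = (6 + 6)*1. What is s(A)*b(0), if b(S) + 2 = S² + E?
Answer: -18*I*√2 ≈ -25.456*I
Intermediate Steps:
E = -4 (E = -(6 + 6)/3 = -4 ≈ -4.0000)
b(S) = -6 + S² (b(S) = -2 + (S² - 4) = -2 + (-4 + S²) = -6 + S²)
s(R) = √(17 + R)
s(A)*b(0) = √(17 - 35)*(-6 + 0²) = √(-18)*(-6 + 0) = (3*I*√2)*(-6) = -18*I*√2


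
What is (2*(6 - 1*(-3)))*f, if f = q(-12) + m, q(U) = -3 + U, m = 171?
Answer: 2808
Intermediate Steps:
f = 156 (f = (-3 - 12) + 171 = -15 + 171 = 156)
(2*(6 - 1*(-3)))*f = (2*(6 - 1*(-3)))*156 = (2*(6 + 3))*156 = (2*9)*156 = 18*156 = 2808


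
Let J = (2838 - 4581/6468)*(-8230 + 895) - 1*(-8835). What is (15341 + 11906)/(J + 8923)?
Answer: -58744532/44831383087 ≈ -0.0013103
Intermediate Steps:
J = -44850621075/2156 (J = (2838 - 4581*1/6468)*(-7335) + 8835 = (2838 - 1527/2156)*(-7335) + 8835 = (6117201/2156)*(-7335) + 8835 = -44869669335/2156 + 8835 = -44850621075/2156 ≈ -2.0803e+7)
(15341 + 11906)/(J + 8923) = (15341 + 11906)/(-44850621075/2156 + 8923) = 27247/(-44831383087/2156) = 27247*(-2156/44831383087) = -58744532/44831383087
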